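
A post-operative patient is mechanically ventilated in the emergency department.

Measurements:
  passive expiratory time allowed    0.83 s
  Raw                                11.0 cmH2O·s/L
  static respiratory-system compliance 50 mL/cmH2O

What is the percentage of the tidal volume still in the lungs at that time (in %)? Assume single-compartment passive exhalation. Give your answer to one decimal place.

τ = R × C = 11.0 × 50 mL/cmH2O = 11.0 × 0.050 L/cmH2O = 0.55 s.
Passive exhalation: V(t)/V₀ = e^(−t/τ) = e^(−0.83/0.55) = 0.2211.
Fraction remaining = 0.2211 → 22.11%.

22.1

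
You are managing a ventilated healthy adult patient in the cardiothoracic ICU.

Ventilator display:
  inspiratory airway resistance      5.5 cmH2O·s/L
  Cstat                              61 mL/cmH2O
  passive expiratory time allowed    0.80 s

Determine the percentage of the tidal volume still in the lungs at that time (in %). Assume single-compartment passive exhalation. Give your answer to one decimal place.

9.2

τ = R × C = 5.5 × 61 mL/cmH2O = 5.5 × 0.061 L/cmH2O = 0.3355 s.
Passive exhalation: V(t)/V₀ = e^(−t/τ) = e^(−0.80/0.3355) = 0.09213.
Fraction remaining = 0.09213 → 9.213%.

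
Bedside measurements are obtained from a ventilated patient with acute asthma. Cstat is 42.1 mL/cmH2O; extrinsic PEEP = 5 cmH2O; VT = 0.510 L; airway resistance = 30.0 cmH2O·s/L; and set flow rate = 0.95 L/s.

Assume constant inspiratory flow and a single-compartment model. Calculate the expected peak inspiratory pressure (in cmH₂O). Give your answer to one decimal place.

45.6

Equation of motion (constant flow): PIP = Vt/C + R·V̇ + PEEP.
PIP = 510/42.1 + 30.0×0.95 + 5 = 12.114 + 28.5 + 5 = 45.614 cmH2O.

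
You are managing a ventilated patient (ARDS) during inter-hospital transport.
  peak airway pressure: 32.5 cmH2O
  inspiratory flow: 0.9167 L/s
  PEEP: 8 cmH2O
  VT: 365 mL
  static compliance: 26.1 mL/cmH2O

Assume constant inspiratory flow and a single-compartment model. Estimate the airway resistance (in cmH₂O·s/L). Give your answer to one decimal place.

11.5

Equation of motion (constant flow): PIP = Vt/C + R·V̇ + PEEP.
R·V̇ = PIP − Vt/C − PEEP = 32.5 − 365/26.1 − 8 = 32.5 − 13.985 − 8 = 10.515 cmH2O.
R = 10.515 / 0.9167 = 11.47 cmH2O·s/L.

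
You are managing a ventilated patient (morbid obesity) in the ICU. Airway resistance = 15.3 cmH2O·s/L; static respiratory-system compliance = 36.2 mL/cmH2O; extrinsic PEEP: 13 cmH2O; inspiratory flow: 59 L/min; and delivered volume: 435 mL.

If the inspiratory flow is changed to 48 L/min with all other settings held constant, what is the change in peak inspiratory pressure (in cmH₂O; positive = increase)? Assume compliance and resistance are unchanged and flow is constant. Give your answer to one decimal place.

Flow: 59 L/min ÷ 60 = 0.9833 L/s.
New flow: 48 L/min ÷ 60 = 0.8 L/s.
PIP = Vt/C + R·V̇ + PEEP (constant-flow equation of motion).
Only the resistive term changes: ΔPIP = R × ΔV̇ = 15.3 × (0.8 − 0.9833) = 15.3 × -0.1833 = -2.804 cmH2O.

-2.8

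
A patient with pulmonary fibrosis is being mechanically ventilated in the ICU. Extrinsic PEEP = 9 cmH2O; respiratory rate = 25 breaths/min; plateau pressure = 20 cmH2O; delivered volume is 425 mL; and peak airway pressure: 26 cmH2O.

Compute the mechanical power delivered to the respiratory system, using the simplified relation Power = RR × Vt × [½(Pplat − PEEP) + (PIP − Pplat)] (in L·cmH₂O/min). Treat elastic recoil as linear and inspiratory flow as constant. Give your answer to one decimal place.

Per-breath work = Vt × [½(Pplat−PEEP) + (PIP−Pplat)] = 0.425 × [0.5×11.0 + 6.0] = 0.425 × 11.5 = 4.888 L·cmH2O.
Power = 25 × 4.888 = 122.2 L·cmH2O/min.

122.2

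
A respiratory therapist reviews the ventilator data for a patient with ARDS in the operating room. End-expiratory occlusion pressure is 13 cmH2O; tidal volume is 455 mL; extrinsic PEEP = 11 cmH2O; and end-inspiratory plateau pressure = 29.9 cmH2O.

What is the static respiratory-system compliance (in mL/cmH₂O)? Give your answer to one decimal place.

End-expiratory occlusion gives total PEEP = 13 cmH2O (intrinsic PEEP = 13 − 11 = 2). Use total PEEP for the elastic gradient.
Cstat = Vt / (Pplat − PEEPtotal) = 455 / (29.9 − 13) = 455 / 16.9 = 26.923 mL/cmH2O.

26.9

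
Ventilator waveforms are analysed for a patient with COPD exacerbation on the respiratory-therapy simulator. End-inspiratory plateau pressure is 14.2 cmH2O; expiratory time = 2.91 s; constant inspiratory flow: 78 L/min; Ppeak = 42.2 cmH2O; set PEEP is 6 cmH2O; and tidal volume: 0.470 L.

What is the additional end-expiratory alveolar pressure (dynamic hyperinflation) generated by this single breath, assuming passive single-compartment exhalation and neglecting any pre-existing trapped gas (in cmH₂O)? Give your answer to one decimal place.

Flow: 78 L/min ÷ 60 = 1.3 L/s.
R = (PIP − Pplat)/V̇ = (42.2 − 14.2) / 1.3 = 28.0/1.3 = 21.538 cmH2O·s/L.
C = Vt/(Pplat − PEEP) = 470.0 / (14.2 − 6) = 470.0/8.2 = 57.317 mL/cmH2O.
τ = R × C = 21.538 × 0.05732 L/cmH2O = 1.235 s.
Fraction remaining = e^(−Te/τ) = e^(−2.91/1.235) = 0.09477; trapped volume = 470.0 × 0.09477 = 44.542 mL.
Additional alveolar pressure from trapping ≈ V_trapped / C = 44.542 / 57.317 = 0.7771 cmH2O.

0.8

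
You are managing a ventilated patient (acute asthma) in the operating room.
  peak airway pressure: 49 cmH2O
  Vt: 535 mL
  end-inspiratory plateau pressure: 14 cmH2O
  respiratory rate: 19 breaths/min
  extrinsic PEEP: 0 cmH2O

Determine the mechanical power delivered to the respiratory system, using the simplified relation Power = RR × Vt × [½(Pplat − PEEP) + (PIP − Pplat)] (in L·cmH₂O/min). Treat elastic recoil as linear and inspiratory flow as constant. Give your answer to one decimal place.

426.9

Per-breath work = Vt × [½(Pplat−PEEP) + (PIP−Pplat)] = 0.535 × [0.5×14.0 + 35.0] = 0.535 × 42.0 = 22.47 L·cmH2O.
Power = 19 × 22.47 = 426.93 L·cmH2O/min.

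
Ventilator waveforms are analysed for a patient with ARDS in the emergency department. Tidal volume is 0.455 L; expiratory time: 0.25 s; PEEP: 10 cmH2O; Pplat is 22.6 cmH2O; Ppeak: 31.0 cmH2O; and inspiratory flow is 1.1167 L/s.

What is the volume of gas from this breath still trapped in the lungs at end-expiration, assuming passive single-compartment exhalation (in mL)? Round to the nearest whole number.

R = (PIP − Pplat)/V̇ = (31.0 − 22.6) / 1.1167 = 8.4/1.1167 = 7.522 cmH2O·s/L.
C = Vt/(Pplat − PEEP) = 455.0 / (22.6 − 10) = 455.0/12.6 = 36.111 mL/cmH2O.
τ = R × C = 7.522 × 0.03611 L/cmH2O = 0.2716 s.
Fraction remaining = e^(−Te/τ) = e^(−0.25/0.2716) = 0.3983.
Trapped volume = 455.0 × 0.3983 = 181.23 mL.

181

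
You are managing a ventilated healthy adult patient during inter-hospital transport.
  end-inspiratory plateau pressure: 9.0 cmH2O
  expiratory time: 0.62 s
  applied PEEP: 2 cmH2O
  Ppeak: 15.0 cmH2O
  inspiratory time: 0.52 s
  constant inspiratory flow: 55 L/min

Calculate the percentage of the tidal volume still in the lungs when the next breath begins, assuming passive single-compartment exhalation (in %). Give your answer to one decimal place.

24.9

Flow: 55 L/min ÷ 60 = 0.9167 L/s.
Vt = flow × Ti = 0.9167 L/s × 0.52 s × 1000 mL/L = 476.68 mL.
R = (PIP − Pplat)/V̇ = (15.0 − 9.0) / 0.9167 = 6.0/0.9167 = 6.545 cmH2O·s/L.
C = Vt/(Pplat − PEEP) = 476.68 / (9.0 − 2) = 476.68/7.0 = 68.097 mL/cmH2O.
τ = R × C = 6.545 × 0.0681 L/cmH2O = 0.4457 s.
Fraction remaining at end-expiration = e^(−Te/τ) = e^(−0.62/0.4457) = 0.2488 → 24.88%.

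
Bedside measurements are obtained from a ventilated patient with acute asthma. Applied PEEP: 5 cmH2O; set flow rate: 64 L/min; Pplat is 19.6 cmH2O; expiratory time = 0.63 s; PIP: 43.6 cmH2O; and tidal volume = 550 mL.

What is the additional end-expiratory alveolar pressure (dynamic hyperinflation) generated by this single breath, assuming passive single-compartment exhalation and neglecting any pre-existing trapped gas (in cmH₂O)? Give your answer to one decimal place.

6.9

Flow: 64 L/min ÷ 60 = 1.0667 L/s.
R = (PIP − Pplat)/V̇ = (43.6 − 19.6) / 1.0667 = 24.0/1.0667 = 22.499 cmH2O·s/L.
C = Vt/(Pplat − PEEP) = 550.0 / (19.6 − 5) = 550.0/14.6 = 37.671 mL/cmH2O.
τ = R × C = 22.499 × 0.03767 L/cmH2O = 0.8475 s.
Fraction remaining = e^(−Te/τ) = e^(−0.63/0.8475) = 0.4755; trapped volume = 550.0 × 0.4755 = 261.53 mL.
Additional alveolar pressure from trapping ≈ V_trapped / C = 261.53 / 37.671 = 6.942 cmH2O.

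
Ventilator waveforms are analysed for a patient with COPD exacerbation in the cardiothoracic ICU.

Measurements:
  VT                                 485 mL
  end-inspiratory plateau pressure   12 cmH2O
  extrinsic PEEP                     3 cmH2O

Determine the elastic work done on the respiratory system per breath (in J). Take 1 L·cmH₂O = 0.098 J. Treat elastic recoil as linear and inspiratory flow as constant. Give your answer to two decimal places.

0.21

Elastic work ≈ ½ × (Pplat − PEEP) × Vt = 0.5 × (12 − 3) × 0.485 L = 0.5 × 9.0 × 0.485 = 2.183 L·cmH2O.
× 0.098 J/(L·cmH2O) → 0.2139 J.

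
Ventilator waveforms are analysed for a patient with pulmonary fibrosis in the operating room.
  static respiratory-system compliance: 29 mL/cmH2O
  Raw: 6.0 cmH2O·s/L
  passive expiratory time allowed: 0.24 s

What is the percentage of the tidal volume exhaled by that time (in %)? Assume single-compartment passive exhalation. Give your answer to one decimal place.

74.8

τ = R × C = 6.0 × 29 mL/cmH2O = 6.0 × 0.029 L/cmH2O = 0.174 s.
Passive exhalation: V(t)/V₀ = e^(−t/τ) = e^(−0.24/0.174) = 0.2518.
Fraction exhaled = 1 − 0.2518 = 0.7482 → 74.82%.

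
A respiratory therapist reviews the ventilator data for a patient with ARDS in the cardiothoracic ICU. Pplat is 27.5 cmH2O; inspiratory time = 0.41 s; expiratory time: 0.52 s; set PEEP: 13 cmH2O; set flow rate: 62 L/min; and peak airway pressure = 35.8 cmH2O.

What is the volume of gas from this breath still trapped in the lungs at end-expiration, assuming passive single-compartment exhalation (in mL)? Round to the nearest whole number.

46

Flow: 62 L/min ÷ 60 = 1.0333 L/s.
Vt = flow × Ti = 1.0333 L/s × 0.41 s × 1000 mL/L = 423.65 mL.
R = (PIP − Pplat)/V̇ = (35.8 − 27.5) / 1.0333 = 8.3/1.0333 = 8.033 cmH2O·s/L.
C = Vt/(Pplat − PEEP) = 423.65 / (27.5 − 13) = 423.65/14.5 = 29.217 mL/cmH2O.
τ = R × C = 8.033 × 0.02922 L/cmH2O = 0.2347 s.
Fraction remaining = e^(−Te/τ) = e^(−0.52/0.2347) = 0.1091.
Trapped volume = 423.65 × 0.1091 = 46.22 mL.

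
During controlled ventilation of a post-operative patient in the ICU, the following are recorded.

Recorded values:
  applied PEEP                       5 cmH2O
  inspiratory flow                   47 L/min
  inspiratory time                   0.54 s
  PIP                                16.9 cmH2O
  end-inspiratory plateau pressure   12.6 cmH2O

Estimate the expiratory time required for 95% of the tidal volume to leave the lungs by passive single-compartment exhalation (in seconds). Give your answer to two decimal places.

Flow: 47 L/min ÷ 60 = 0.7833 L/s.
Vt = flow × Ti = 0.7833 L/s × 0.54 s × 1000 mL/L = 422.98 mL.
R = (PIP − Pplat)/V̇ = (16.9 − 12.6) / 0.7833 = 4.3/0.7833 = 5.49 cmH2O·s/L.
C = Vt/(Pplat − PEEP) = 422.98 / (12.6 − 5) = 422.98/7.6 = 55.655 mL/cmH2O.
τ = R × C = 5.49 × 0.05566 L/cmH2O = 0.3056 s.
t = −τ·ln(1 − 0.95) = −0.3056·ln(0.05) = 0.9155 s.

0.92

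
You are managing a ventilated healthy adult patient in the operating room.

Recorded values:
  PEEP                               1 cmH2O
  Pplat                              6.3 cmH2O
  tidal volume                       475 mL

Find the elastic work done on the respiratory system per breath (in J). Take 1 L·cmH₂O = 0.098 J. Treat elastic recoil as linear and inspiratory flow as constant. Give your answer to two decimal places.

0.12

Elastic work ≈ ½ × (Pplat − PEEP) × Vt = 0.5 × (6.3 − 1) × 0.475 L = 0.5 × 5.3 × 0.475 = 1.259 L·cmH2O.
× 0.098 J/(L·cmH2O) → 0.1234 J.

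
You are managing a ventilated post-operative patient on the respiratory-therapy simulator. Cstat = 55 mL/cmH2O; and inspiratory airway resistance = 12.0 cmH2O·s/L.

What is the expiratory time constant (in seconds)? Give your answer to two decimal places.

τ = R × C = 12.0 × 55 mL/cmH2O = 12.0 × 0.055 L/cmH2O = 0.66 s.

0.66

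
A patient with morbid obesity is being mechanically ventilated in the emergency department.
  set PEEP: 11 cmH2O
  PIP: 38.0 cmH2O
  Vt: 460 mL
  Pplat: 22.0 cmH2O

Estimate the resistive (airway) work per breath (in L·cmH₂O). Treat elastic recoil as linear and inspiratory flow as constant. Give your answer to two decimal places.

7.36

With constant inspiratory flow the resistive pressure is constant at PIP − Pplat = 38.0 − 22.0 = 16.0 cmH2O, so resistive work = 16.0 × 0.460 = 7.36 L·cmH2O.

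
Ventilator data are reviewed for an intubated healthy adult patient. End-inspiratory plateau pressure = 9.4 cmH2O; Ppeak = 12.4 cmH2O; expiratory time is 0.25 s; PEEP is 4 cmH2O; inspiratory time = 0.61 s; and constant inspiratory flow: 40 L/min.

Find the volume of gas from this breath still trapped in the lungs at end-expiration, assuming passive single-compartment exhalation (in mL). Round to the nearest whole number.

194

Flow: 40 L/min ÷ 60 = 0.6667 L/s.
Vt = flow × Ti = 0.6667 L/s × 0.61 s × 1000 mL/L = 406.69 mL.
R = (PIP − Pplat)/V̇ = (12.4 − 9.4) / 0.6667 = 3.0/0.6667 = 4.5 cmH2O·s/L.
C = Vt/(Pplat − PEEP) = 406.69 / (9.4 − 4) = 406.69/5.4 = 75.313 mL/cmH2O.
τ = R × C = 4.5 × 0.07531 L/cmH2O = 0.3389 s.
Fraction remaining = e^(−Te/τ) = e^(−0.25/0.3389) = 0.4782.
Trapped volume = 406.69 × 0.4782 = 194.48 mL.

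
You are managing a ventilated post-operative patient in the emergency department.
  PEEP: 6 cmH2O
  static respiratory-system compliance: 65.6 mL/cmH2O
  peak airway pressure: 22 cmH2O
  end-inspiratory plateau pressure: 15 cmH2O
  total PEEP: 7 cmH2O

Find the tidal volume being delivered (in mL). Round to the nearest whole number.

525

End-expiratory occlusion gives total PEEP = 7 cmH2O (intrinsic PEEP = 7 − 6 = 1). Use total PEEP for the elastic gradient.
Vt = Cstat × (Pplat − PEEPtotal) = 65.6 × (15 − 7) = 65.6 × 8.0 = 524.8 mL.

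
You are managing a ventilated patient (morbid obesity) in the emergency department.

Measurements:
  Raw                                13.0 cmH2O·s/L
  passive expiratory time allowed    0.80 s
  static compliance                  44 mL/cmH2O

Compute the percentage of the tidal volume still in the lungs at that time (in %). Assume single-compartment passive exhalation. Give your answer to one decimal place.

τ = R × C = 13.0 × 44 mL/cmH2O = 13.0 × 0.044 L/cmH2O = 0.572 s.
Passive exhalation: V(t)/V₀ = e^(−t/τ) = e^(−0.80/0.572) = 0.2469.
Fraction remaining = 0.2469 → 24.69%.

24.7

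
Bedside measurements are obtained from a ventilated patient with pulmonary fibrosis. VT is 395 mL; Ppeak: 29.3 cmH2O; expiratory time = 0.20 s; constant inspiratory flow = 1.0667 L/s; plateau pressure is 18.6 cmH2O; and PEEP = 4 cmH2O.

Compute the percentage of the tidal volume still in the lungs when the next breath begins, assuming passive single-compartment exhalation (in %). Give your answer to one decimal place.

47.9

R = (PIP − Pplat)/V̇ = (29.3 − 18.6) / 1.0667 = 10.7/1.0667 = 10.031 cmH2O·s/L.
C = Vt/(Pplat − PEEP) = 395.0 / (18.6 − 4) = 395.0/14.6 = 27.055 mL/cmH2O.
τ = R × C = 10.031 × 0.02706 L/cmH2O = 0.2714 s.
Fraction remaining at end-expiration = e^(−Te/τ) = e^(−0.20/0.2714) = 0.4786 → 47.86%.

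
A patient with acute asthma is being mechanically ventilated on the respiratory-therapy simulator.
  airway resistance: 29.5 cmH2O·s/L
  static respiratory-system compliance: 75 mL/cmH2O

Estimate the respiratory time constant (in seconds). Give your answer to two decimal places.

2.21

τ = R × C = 29.5 × 75 mL/cmH2O = 29.5 × 0.075 L/cmH2O = 2.213 s.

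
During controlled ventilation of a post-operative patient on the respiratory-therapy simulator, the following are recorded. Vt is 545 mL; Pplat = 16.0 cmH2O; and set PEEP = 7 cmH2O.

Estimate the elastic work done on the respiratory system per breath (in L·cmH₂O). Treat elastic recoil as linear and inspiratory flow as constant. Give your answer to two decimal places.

2.45

Elastic work ≈ ½ × (Pplat − PEEP) × Vt = 0.5 × (16.0 − 7) × 0.545 L = 0.5 × 9.0 × 0.545 = 2.453 L·cmH2O.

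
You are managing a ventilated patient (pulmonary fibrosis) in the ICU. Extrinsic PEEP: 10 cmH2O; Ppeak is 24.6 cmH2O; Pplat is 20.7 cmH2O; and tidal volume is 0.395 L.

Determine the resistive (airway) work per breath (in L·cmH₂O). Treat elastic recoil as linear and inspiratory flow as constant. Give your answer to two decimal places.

1.54

With constant inspiratory flow the resistive pressure is constant at PIP − Pplat = 24.6 − 20.7 = 3.9 cmH2O, so resistive work = 3.9 × 0.395 = 1.541 L·cmH2O.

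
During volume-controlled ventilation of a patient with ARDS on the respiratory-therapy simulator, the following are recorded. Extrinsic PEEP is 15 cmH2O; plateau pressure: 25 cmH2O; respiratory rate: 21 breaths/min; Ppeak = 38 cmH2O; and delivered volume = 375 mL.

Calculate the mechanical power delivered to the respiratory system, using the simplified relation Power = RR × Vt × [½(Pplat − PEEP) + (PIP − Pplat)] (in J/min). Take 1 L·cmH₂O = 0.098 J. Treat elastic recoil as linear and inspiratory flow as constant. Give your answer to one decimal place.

Per-breath work = Vt × [½(Pplat−PEEP) + (PIP−Pplat)] = 0.375 × [0.5×10.0 + 13.0] = 0.375 × 18.0 = 6.75 L·cmH2O.
Power = 21 × 6.75 = 141.75 L·cmH2O/min.
× 0.098 J/(L·cmH2O) → 13.892 J/min.

13.9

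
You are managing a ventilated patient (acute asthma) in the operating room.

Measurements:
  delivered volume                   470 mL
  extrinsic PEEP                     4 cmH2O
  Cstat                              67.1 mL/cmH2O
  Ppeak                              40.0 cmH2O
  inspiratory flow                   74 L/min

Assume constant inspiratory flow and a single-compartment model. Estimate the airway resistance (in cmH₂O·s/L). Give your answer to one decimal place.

23.5

Flow: 74 L/min ÷ 60 = 1.2333 L/s.
Equation of motion (constant flow): PIP = Vt/C + R·V̇ + PEEP.
R·V̇ = PIP − Vt/C − PEEP = 40.0 − 470/67.1 − 4 = 40.0 − 7.004 − 4 = 28.996 cmH2O.
R = 28.996 / 1.2333 = 23.511 cmH2O·s/L.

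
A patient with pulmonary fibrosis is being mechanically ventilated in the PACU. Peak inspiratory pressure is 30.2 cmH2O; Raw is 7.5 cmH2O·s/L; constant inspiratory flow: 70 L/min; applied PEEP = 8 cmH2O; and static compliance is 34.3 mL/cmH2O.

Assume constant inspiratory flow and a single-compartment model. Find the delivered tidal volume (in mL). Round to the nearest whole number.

461

Flow: 70 L/min ÷ 60 = 1.1667 L/s.
Equation of motion (constant flow): PIP = Vt/C + R·V̇ + PEEP.
Vt/C = PIP − R·V̇ − PEEP = 30.2 − 8.75 − 8 = 13.45 cmH2O.
Vt = C × 13.45 = 34.3 × 13.45 = 461.34 mL.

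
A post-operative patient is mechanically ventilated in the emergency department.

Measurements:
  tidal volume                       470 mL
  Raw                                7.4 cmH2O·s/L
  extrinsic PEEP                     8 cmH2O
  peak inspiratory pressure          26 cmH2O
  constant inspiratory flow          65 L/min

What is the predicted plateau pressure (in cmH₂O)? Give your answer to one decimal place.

18.0

Flow: 65 L/min ÷ 60 = 1.0833 L/s.
Pplat = PIP − Raw × flow = 26 − 7.4 × 1.0833 = 26 − 8.016 = 17.984 cmH2O.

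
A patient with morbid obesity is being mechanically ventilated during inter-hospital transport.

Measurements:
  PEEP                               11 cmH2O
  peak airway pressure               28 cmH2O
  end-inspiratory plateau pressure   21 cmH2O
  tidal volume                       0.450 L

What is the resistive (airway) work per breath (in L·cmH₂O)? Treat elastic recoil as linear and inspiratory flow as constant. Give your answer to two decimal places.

3.15

With constant inspiratory flow the resistive pressure is constant at PIP − Pplat = 28 − 21 = 7.0 cmH2O, so resistive work = 7.0 × 0.450 = 3.15 L·cmH2O.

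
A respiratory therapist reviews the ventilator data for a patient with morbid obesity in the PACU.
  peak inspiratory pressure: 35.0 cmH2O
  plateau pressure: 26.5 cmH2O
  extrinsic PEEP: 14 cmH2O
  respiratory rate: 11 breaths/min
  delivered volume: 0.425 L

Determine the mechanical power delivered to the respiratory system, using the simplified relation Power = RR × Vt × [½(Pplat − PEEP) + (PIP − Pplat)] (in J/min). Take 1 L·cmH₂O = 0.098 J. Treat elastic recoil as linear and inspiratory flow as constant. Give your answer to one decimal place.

6.8

Per-breath work = Vt × [½(Pplat−PEEP) + (PIP−Pplat)] = 0.425 × [0.5×12.5 + 8.5] = 0.425 × 14.75 = 6.269 L·cmH2O.
Power = 11 × 6.269 = 68.959 L·cmH2O/min.
× 0.098 J/(L·cmH2O) → 6.758 J/min.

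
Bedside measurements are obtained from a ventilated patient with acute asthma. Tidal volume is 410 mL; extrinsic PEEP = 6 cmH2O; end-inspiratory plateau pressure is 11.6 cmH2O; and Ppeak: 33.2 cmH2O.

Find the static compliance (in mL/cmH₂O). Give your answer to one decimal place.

Cstat = Vt / (Pplat − PEEP) = 410 / (11.6 − 6) = 410 / 5.6 = 73.214 mL/cmH2O.

73.2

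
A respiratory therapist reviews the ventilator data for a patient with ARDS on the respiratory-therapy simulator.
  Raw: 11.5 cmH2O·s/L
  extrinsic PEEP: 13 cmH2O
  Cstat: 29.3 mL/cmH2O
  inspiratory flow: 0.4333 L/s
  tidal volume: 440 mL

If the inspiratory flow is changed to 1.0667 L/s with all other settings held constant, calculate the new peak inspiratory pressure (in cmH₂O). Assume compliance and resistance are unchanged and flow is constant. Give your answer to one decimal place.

40.3

PIP = Vt/C + R·V̇ + PEEP (constant-flow equation of motion).
Only the resistive term changes: ΔPIP = R × ΔV̇ = 11.5 × (1.0667 − 0.4333) = 11.5 × 0.6334 = 7.284 cmH2O.
Original PIP = 440/29.3 + 11.5×0.4333 + 13 = 33.0 cmH2O; new PIP = 33.0 + (7.284) = 40.284 cmH2O.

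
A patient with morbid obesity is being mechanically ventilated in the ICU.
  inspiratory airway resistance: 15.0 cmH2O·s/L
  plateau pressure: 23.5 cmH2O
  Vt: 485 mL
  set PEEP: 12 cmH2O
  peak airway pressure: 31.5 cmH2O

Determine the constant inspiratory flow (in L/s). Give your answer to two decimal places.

flow = (PIP − Pplat) / Raw = 8.0 / 15.0 = 0.5333 L/s.

0.53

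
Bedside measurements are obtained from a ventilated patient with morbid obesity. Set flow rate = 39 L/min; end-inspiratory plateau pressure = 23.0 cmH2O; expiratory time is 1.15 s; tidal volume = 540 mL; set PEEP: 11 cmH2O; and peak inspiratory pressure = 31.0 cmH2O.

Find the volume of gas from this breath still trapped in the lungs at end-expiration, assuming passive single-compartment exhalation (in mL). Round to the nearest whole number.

Flow: 39 L/min ÷ 60 = 0.65 L/s.
R = (PIP − Pplat)/V̇ = (31.0 − 23.0) / 0.65 = 8.0/0.65 = 12.308 cmH2O·s/L.
C = Vt/(Pplat − PEEP) = 540.0 / (23.0 − 11) = 540.0/12.0 = 45.0 mL/cmH2O.
τ = R × C = 12.308 × 0.045 L/cmH2O = 0.5539 s.
Fraction remaining = e^(−Te/τ) = e^(−1.15/0.5539) = 0.1254.
Trapped volume = 540.0 × 0.1254 = 67.716 mL.

68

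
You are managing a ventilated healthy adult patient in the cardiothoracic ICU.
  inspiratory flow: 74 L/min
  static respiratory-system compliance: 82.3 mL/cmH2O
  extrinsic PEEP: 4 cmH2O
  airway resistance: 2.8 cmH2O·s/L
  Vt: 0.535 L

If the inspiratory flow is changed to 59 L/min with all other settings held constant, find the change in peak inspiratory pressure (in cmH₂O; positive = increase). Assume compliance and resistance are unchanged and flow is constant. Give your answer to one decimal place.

Flow: 74 L/min ÷ 60 = 1.2333 L/s.
New flow: 59 L/min ÷ 60 = 0.9833 L/s.
PIP = Vt/C + R·V̇ + PEEP (constant-flow equation of motion).
Only the resistive term changes: ΔPIP = R × ΔV̇ = 2.8 × (0.9833 − 1.2333) = 2.8 × -0.25 = -0.7 cmH2O.

-0.7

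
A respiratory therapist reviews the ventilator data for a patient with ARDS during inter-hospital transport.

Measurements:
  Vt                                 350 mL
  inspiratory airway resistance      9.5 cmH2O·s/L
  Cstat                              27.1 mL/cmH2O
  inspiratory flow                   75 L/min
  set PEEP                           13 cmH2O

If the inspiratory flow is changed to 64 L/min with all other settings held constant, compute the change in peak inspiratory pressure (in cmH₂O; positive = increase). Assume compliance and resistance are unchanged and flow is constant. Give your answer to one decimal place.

Flow: 75 L/min ÷ 60 = 1.25 L/s.
New flow: 64 L/min ÷ 60 = 1.0667 L/s.
PIP = Vt/C + R·V̇ + PEEP (constant-flow equation of motion).
Only the resistive term changes: ΔPIP = R × ΔV̇ = 9.5 × (1.0667 − 1.25) = 9.5 × -0.1833 = -1.741 cmH2O.

-1.7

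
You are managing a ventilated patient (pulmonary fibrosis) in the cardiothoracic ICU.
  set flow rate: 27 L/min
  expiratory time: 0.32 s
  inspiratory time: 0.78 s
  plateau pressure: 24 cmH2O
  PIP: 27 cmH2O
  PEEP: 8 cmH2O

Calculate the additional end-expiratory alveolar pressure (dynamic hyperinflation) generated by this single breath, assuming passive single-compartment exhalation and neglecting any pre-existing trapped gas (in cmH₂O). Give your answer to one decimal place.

Flow: 27 L/min ÷ 60 = 0.45 L/s.
Vt = flow × Ti = 0.45 L/s × 0.78 s × 1000 mL/L = 351.0 mL.
R = (PIP − Pplat)/V̇ = (27 − 24) / 0.45 = 3.0/0.45 = 6.667 cmH2O·s/L.
C = Vt/(Pplat − PEEP) = 351.0 / (24 − 8) = 351.0/16.0 = 21.938 mL/cmH2O.
τ = R × C = 6.667 × 0.02194 L/cmH2O = 0.1463 s.
Fraction remaining = e^(−Te/τ) = e^(−0.32/0.1463) = 0.1122; trapped volume = 351.0 × 0.1122 = 39.382 mL.
Additional alveolar pressure from trapping ≈ V_trapped / C = 39.382 / 21.938 = 1.795 cmH2O.

1.8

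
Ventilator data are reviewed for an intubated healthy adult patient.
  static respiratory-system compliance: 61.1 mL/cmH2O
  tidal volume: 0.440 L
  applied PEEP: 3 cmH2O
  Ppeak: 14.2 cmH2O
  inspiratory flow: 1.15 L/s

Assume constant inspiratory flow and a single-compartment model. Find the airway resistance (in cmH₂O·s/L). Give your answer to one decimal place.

Equation of motion (constant flow): PIP = Vt/C + R·V̇ + PEEP.
R·V̇ = PIP − Vt/C − PEEP = 14.2 − 440/61.1 − 3 = 14.2 − 7.201 − 3 = 3.999 cmH2O.
R = 3.999 / 1.15 = 3.477 cmH2O·s/L.

3.5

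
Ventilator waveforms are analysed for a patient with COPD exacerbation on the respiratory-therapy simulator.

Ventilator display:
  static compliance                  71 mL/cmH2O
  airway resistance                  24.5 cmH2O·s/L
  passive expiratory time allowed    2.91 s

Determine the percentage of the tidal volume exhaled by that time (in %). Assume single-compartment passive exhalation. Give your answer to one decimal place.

τ = R × C = 24.5 × 71 mL/cmH2O = 24.5 × 0.071 L/cmH2O = 1.74 s.
Passive exhalation: V(t)/V₀ = e^(−t/τ) = e^(−2.91/1.74) = 0.1878.
Fraction exhaled = 1 − 0.1878 = 0.8122 → 81.22%.

81.2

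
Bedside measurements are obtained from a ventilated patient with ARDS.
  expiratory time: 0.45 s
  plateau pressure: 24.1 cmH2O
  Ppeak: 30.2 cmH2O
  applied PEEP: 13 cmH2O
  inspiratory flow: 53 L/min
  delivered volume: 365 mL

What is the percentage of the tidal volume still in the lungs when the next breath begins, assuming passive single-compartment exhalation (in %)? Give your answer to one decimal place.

Flow: 53 L/min ÷ 60 = 0.8833 L/s.
R = (PIP − Pplat)/V̇ = (30.2 − 24.1) / 0.8833 = 6.1/0.8833 = 6.906 cmH2O·s/L.
C = Vt/(Pplat − PEEP) = 365.0 / (24.1 − 13) = 365.0/11.1 = 32.883 mL/cmH2O.
τ = R × C = 6.906 × 0.03288 L/cmH2O = 0.2271 s.
Fraction remaining at end-expiration = e^(−Te/τ) = e^(−0.45/0.2271) = 0.1379 → 13.79%.

13.8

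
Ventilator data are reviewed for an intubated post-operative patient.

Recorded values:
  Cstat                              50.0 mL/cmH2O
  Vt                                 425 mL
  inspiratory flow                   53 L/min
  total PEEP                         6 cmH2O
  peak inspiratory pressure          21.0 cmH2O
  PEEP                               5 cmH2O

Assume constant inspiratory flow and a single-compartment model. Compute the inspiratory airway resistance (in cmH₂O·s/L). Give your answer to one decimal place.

Flow: 53 L/min ÷ 60 = 0.8833 L/s.
Total PEEP = 6 cmH2O (set 5 + intrinsic 1); this is the baseline alveolar pressure.
Equation of motion (constant flow): PIP = Vt/C + R·V̇ + PEEP.
R·V̇ = PIP − Vt/C − PEEP = 21.0 − 425/50.0 − 6 = 21.0 − 8.5 − 6 = 6.5 cmH2O.
R = 6.5 / 0.8833 = 7.359 cmH2O·s/L.

7.4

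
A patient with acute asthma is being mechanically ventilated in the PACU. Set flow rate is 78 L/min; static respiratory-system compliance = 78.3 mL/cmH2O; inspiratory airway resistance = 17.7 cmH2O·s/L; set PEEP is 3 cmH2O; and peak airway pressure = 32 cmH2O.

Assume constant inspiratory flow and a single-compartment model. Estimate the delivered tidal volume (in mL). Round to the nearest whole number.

Flow: 78 L/min ÷ 60 = 1.3 L/s.
Equation of motion (constant flow): PIP = Vt/C + R·V̇ + PEEP.
Vt/C = PIP − R·V̇ − PEEP = 32 − 23.01 − 3 = 5.99 cmH2O.
Vt = C × 5.99 = 78.3 × 5.99 = 469.02 mL.

469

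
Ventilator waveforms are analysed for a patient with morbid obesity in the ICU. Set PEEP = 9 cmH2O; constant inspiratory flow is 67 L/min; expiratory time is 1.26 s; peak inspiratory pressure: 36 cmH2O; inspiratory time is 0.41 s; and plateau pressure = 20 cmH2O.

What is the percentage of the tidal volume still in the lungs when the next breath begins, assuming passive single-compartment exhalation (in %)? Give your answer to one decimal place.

12.1

Flow: 67 L/min ÷ 60 = 1.1167 L/s.
Vt = flow × Ti = 1.1167 L/s × 0.41 s × 1000 mL/L = 457.85 mL.
R = (PIP − Pplat)/V̇ = (36 − 20) / 1.1167 = 16.0/1.1167 = 14.328 cmH2O·s/L.
C = Vt/(Pplat − PEEP) = 457.85 / (20 − 9) = 457.85/11.0 = 41.623 mL/cmH2O.
τ = R × C = 14.328 × 0.04162 L/cmH2O = 0.5963 s.
Fraction remaining at end-expiration = e^(−Te/τ) = e^(−1.26/0.5963) = 0.1209 → 12.09%.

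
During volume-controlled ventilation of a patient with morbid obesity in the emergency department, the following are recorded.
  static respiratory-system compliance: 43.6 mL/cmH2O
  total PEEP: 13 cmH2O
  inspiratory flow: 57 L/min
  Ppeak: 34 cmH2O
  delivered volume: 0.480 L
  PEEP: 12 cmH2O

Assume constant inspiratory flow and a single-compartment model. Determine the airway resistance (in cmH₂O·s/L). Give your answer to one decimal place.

Flow: 57 L/min ÷ 60 = 0.95 L/s.
Total PEEP = 13 cmH2O (set 12 + intrinsic 1); this is the baseline alveolar pressure.
Equation of motion (constant flow): PIP = Vt/C + R·V̇ + PEEP.
R·V̇ = PIP − Vt/C − PEEP = 34 − 480/43.6 − 13 = 34 − 11.009 − 13 = 9.991 cmH2O.
R = 9.991 / 0.95 = 10.517 cmH2O·s/L.

10.5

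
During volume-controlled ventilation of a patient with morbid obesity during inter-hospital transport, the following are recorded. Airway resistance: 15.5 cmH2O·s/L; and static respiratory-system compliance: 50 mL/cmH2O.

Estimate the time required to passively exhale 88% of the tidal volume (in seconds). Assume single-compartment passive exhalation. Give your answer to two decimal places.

1.64

τ = R × C = 15.5 × 50 mL/cmH2O = 15.5 × 0.050 L/cmH2O = 0.775 s.
Exhaled fraction f = 1 − e^(−t/τ) → t = −τ·ln(1 − f) = −0.775·ln(0.12) = 1.643 s.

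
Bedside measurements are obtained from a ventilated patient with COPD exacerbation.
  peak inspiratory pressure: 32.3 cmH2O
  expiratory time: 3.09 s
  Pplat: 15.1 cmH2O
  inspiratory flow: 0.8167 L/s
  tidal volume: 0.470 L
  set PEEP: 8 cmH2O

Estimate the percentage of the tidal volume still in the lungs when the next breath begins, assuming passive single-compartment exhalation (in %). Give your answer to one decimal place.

R = (PIP − Pplat)/V̇ = (32.3 − 15.1) / 0.8167 = 17.2/0.8167 = 21.06 cmH2O·s/L.
C = Vt/(Pplat − PEEP) = 470.0 / (15.1 − 8) = 470.0/7.1 = 66.197 mL/cmH2O.
τ = R × C = 21.06 × 0.0662 L/cmH2O = 1.394 s.
Fraction remaining at end-expiration = e^(−Te/τ) = e^(−3.09/1.394) = 0.109 → 10.9%.

10.9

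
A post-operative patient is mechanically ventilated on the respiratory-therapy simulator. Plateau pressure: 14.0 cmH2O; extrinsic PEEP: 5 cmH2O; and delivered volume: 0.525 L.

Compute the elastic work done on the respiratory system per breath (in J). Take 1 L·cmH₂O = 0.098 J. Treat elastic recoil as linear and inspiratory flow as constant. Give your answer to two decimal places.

0.23

Elastic work ≈ ½ × (Pplat − PEEP) × Vt = 0.5 × (14.0 − 5) × 0.525 L = 0.5 × 9.0 × 0.525 = 2.363 L·cmH2O.
× 0.098 J/(L·cmH2O) → 0.2316 J.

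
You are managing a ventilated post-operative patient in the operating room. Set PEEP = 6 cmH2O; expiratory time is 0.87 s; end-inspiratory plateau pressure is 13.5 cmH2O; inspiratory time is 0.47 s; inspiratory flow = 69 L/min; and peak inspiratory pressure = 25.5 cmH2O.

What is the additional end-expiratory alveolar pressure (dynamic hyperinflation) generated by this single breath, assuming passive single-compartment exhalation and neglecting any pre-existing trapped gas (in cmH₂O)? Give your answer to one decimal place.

2.4

Flow: 69 L/min ÷ 60 = 1.15 L/s.
Vt = flow × Ti = 1.15 L/s × 0.47 s × 1000 mL/L = 540.5 mL.
R = (PIP − Pplat)/V̇ = (25.5 − 13.5) / 1.15 = 12.0/1.15 = 10.435 cmH2O·s/L.
C = Vt/(Pplat − PEEP) = 540.5 / (13.5 − 6) = 540.5/7.5 = 72.067 mL/cmH2O.
τ = R × C = 10.435 × 0.07207 L/cmH2O = 0.7521 s.
Fraction remaining = e^(−Te/τ) = e^(−0.87/0.7521) = 0.3145; trapped volume = 540.5 × 0.3145 = 169.99 mL.
Additional alveolar pressure from trapping ≈ V_trapped / C = 169.99 / 72.067 = 2.359 cmH2O.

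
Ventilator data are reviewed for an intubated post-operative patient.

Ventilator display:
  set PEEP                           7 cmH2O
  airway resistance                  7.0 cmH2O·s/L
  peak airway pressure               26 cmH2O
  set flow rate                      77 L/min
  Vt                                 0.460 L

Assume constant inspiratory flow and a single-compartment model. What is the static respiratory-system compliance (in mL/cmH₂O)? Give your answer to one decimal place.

Flow: 77 L/min ÷ 60 = 1.2833 L/s.
Equation of motion (constant flow): PIP = Vt/C + R·V̇ + PEEP.
Vt/C = PIP − R·V̇ − PEEP = 26 − 7.0×1.2833 − 7 = 26 − 8.983 − 7 = 10.017 cmH2O.
C = Vt / 10.017 = 460 / 10.017 = 45.922 mL/cmH2O.

45.9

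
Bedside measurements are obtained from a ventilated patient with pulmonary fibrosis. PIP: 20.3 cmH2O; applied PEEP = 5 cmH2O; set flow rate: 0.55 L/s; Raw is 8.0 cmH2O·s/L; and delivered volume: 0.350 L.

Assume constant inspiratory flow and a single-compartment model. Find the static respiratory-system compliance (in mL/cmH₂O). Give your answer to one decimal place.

Equation of motion (constant flow): PIP = Vt/C + R·V̇ + PEEP.
Vt/C = PIP − R·V̇ − PEEP = 20.3 − 8.0×0.55 − 5 = 20.3 − 4.4 − 5 = 10.9 cmH2O.
C = Vt / 10.9 = 350 / 10.9 = 32.11 mL/cmH2O.

32.1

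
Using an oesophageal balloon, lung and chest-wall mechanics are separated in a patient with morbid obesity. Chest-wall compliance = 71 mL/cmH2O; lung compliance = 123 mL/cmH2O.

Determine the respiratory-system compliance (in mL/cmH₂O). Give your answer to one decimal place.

45.0

Lung and chest wall are elastances in series: 1/Crs = 1/CL + 1/Ccw.
1/Crs = 1/123 + 1/71 = 0.02221.
Crs = 45.025 mL/cmH2O.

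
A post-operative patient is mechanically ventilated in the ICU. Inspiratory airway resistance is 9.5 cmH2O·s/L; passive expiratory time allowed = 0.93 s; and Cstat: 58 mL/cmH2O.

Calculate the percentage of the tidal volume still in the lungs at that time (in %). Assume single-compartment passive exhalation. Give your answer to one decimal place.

18.5

τ = R × C = 9.5 × 58 mL/cmH2O = 9.5 × 0.058 L/cmH2O = 0.551 s.
Passive exhalation: V(t)/V₀ = e^(−t/τ) = e^(−0.93/0.551) = 0.1849.
Fraction remaining = 0.1849 → 18.49%.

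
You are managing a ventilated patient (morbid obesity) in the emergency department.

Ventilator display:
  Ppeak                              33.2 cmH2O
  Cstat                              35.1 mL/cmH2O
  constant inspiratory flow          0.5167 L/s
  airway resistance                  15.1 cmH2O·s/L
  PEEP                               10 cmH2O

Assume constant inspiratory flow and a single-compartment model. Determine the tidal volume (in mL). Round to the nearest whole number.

540

Equation of motion (constant flow): PIP = Vt/C + R·V̇ + PEEP.
Vt/C = PIP − R·V̇ − PEEP = 33.2 − 7.802 − 10 = 15.398 cmH2O.
Vt = C × 15.398 = 35.1 × 15.398 = 540.47 mL.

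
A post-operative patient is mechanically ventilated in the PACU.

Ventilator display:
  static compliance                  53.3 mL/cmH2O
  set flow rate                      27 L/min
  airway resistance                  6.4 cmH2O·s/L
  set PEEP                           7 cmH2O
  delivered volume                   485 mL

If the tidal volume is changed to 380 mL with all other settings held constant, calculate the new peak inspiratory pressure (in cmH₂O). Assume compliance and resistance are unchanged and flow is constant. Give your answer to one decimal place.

Flow: 27 L/min ÷ 60 = 0.45 L/s.
PIP = Vt/C + R·V̇ + PEEP (constant-flow equation of motion).
Only the elastic term changes: ΔPIP = ΔVt / C = (380 − 485) / 53.3 = -1.97 cmH2O.
Original PIP = 485/53.3 + 6.4×0.45 + 7 = 18.979 cmH2O; new PIP = 18.979 + (-1.97) = 17.009 cmH2O.

17.0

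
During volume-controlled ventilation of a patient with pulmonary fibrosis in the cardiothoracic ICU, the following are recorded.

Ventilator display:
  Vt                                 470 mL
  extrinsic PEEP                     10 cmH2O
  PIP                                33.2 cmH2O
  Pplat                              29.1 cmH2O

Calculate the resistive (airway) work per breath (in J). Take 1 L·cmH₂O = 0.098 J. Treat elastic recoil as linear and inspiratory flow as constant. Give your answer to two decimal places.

0.19

With constant inspiratory flow the resistive pressure is constant at PIP − Pplat = 33.2 − 29.1 = 4.1 cmH2O, so resistive work = 4.1 × 0.470 = 1.927 L·cmH2O.
× 0.098 J/(L·cmH2O) → 0.1888 J.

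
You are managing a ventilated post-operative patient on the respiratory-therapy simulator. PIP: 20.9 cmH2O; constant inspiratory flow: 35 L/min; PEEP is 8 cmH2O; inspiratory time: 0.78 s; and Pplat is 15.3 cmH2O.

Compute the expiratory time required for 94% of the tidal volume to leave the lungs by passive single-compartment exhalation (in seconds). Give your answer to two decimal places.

Flow: 35 L/min ÷ 60 = 0.5833 L/s.
Vt = flow × Ti = 0.5833 L/s × 0.78 s × 1000 mL/L = 454.97 mL.
R = (PIP − Pplat)/V̇ = (20.9 − 15.3) / 0.5833 = 5.6/0.5833 = 9.601 cmH2O·s/L.
C = Vt/(Pplat − PEEP) = 454.97 / (15.3 − 8) = 454.97/7.3 = 62.325 mL/cmH2O.
τ = R × C = 9.601 × 0.06233 L/cmH2O = 0.5984 s.
t = −τ·ln(1 − 0.94) = −0.5984·ln(0.06) = 1.684 s.

1.68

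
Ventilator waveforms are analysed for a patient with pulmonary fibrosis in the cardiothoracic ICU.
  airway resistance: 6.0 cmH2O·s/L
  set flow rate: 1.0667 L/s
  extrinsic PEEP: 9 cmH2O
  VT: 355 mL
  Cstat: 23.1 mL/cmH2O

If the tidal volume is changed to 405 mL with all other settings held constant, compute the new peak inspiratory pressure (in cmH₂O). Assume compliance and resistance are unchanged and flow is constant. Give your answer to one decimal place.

PIP = Vt/C + R·V̇ + PEEP (constant-flow equation of motion).
Only the elastic term changes: ΔPIP = ΔVt / C = (405 − 355) / 23.1 = 2.165 cmH2O.
Original PIP = 355/23.1 + 6.0×1.0667 + 9 = 30.768 cmH2O; new PIP = 30.768 + (2.165) = 32.933 cmH2O.

32.9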